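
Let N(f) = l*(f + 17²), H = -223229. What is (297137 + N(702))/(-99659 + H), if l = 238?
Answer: -532995/322888 ≈ -1.6507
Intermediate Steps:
N(f) = 68782 + 238*f (N(f) = 238*(f + 17²) = 238*(f + 289) = 238*(289 + f) = 68782 + 238*f)
(297137 + N(702))/(-99659 + H) = (297137 + (68782 + 238*702))/(-99659 - 223229) = (297137 + (68782 + 167076))/(-322888) = (297137 + 235858)*(-1/322888) = 532995*(-1/322888) = -532995/322888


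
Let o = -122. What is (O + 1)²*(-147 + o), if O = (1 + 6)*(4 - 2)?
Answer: -60525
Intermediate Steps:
O = 14 (O = 7*2 = 14)
(O + 1)²*(-147 + o) = (14 + 1)²*(-147 - 122) = 15²*(-269) = 225*(-269) = -60525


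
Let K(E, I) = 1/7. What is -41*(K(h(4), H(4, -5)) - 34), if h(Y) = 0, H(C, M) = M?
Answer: 9717/7 ≈ 1388.1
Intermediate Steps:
K(E, I) = 1/7
-41*(K(h(4), H(4, -5)) - 34) = -41*(1/7 - 34) = -41*(-237/7) = 9717/7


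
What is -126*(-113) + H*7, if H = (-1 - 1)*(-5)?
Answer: 14308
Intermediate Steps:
H = 10 (H = -2*(-5) = 10)
-126*(-113) + H*7 = -126*(-113) + 10*7 = 14238 + 70 = 14308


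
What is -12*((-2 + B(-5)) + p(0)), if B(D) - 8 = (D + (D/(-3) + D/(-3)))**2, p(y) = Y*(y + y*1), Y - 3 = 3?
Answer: -316/3 ≈ -105.33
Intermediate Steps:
Y = 6 (Y = 3 + 3 = 6)
p(y) = 12*y (p(y) = 6*(y + y*1) = 6*(y + y) = 6*(2*y) = 12*y)
B(D) = 8 + D**2/9 (B(D) = 8 + (D + (D/(-3) + D/(-3)))**2 = 8 + (D + (D*(-1/3) + D*(-1/3)))**2 = 8 + (D + (-D/3 - D/3))**2 = 8 + (D - 2*D/3)**2 = 8 + (D/3)**2 = 8 + D**2/9)
-12*((-2 + B(-5)) + p(0)) = -12*((-2 + (8 + (1/9)*(-5)**2)) + 12*0) = -12*((-2 + (8 + (1/9)*25)) + 0) = -12*((-2 + (8 + 25/9)) + 0) = -12*((-2 + 97/9) + 0) = -12*(79/9 + 0) = -12*79/9 = -316/3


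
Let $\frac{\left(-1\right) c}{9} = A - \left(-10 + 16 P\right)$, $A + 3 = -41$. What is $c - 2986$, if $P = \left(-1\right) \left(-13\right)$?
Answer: $-808$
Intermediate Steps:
$P = 13$
$A = -44$ ($A = -3 - 41 = -44$)
$c = 2178$ ($c = - 9 \left(-44 + \left(10 - 208\right)\right) = - 9 \left(-44 - 198\right) = \left(-9\right) \left(-242\right) = 2178$)
$c - 2986 = 2178 - 2986 = -808$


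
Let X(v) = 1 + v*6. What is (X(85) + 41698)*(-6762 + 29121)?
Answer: 943751031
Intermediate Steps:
X(v) = 1 + 6*v
(X(85) + 41698)*(-6762 + 29121) = ((1 + 6*85) + 41698)*(-6762 + 29121) = ((1 + 510) + 41698)*22359 = (511 + 41698)*22359 = 42209*22359 = 943751031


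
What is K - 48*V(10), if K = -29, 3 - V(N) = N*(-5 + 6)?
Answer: 307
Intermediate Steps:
V(N) = 3 - N (V(N) = 3 - N*(-5 + 6) = 3 - N)
K - 48*V(10) = -29 - 48*(3 - 1*10) = -29 - 48*(3 - 10) = -29 - 48*(-7) = -29 + 336 = 307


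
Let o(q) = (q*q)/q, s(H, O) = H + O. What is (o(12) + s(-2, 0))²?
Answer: 100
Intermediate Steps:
o(q) = q (o(q) = q²/q = q)
(o(12) + s(-2, 0))² = (12 + (-2 + 0))² = (12 - 2)² = 10² = 100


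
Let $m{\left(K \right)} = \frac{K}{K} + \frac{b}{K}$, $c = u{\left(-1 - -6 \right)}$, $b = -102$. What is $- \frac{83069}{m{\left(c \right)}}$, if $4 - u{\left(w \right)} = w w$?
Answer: $- \frac{581483}{41} \approx -14183.0$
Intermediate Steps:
$u{\left(w \right)} = 4 - w^{2}$ ($u{\left(w \right)} = 4 - w w = 4 - w^{2}$)
$c = -21$ ($c = 4 - \left(-1 - -6\right)^{2} = 4 - \left(-1 + 6\right)^{2} = 4 - 5^{2} = 4 - 25 = -21$)
$m{\left(K \right)} = 1 - \frac{102}{K}$ ($m{\left(K \right)} = \frac{K}{K} - \frac{102}{K} = 1 - \frac{102}{K}$)
$- \frac{83069}{m{\left(c \right)}} = - \frac{83069}{\frac{1}{-21} \left(-102 - 21\right)} = - \frac{83069}{\left(- \frac{1}{21}\right) \left(-123\right)} = - \frac{83069}{\frac{41}{7}} = \left(-83069\right) \frac{7}{41} = - \frac{581483}{41}$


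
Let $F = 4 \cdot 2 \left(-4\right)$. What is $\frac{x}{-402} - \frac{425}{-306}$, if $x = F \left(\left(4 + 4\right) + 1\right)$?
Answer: $\frac{2539}{1206} \approx 2.1053$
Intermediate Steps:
$F = -32$ ($F = 8 \left(-4\right) = -32$)
$x = -288$ ($x = - 32 \left(\left(4 + 4\right) + 1\right) = - 32 \left(8 + 1\right) = \left(-32\right) 9 = -288$)
$\frac{x}{-402} - \frac{425}{-306} = - \frac{288}{-402} - \frac{425}{-306} = \left(-288\right) \left(- \frac{1}{402}\right) - - \frac{25}{18} = \frac{48}{67} + \frac{25}{18} = \frac{2539}{1206}$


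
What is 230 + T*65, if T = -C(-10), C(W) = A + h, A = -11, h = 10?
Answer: 295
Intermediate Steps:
C(W) = -1 (C(W) = -11 + 10 = -1)
T = 1 (T = -1*(-1) = 1)
230 + T*65 = 230 + 1*65 = 230 + 65 = 295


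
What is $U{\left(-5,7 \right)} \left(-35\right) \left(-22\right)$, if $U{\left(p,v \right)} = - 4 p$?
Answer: $15400$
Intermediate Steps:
$U{\left(-5,7 \right)} \left(-35\right) \left(-22\right) = \left(-4\right) \left(-5\right) \left(-35\right) \left(-22\right) = 20 \left(-35\right) \left(-22\right) = \left(-700\right) \left(-22\right) = 15400$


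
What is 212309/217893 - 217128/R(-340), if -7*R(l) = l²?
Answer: 44464702441/3148553850 ≈ 14.122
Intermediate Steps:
R(l) = -l²/7
212309/217893 - 217128/R(-340) = 212309/217893 - 217128/((-⅐*(-340)²)) = 212309*(1/217893) - 217128/((-⅐*115600)) = 212309/217893 - 217128/(-115600/7) = 212309/217893 - 217128*(-7/115600) = 212309/217893 + 189987/14450 = 44464702441/3148553850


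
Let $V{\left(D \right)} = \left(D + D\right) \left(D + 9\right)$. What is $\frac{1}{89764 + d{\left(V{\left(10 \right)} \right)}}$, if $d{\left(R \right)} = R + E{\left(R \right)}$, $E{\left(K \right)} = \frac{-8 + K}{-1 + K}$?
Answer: $\frac{379}{34164948} \approx 1.1093 \cdot 10^{-5}$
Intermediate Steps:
$E{\left(K \right)} = \frac{-8 + K}{-1 + K}$
$V{\left(D \right)} = 2 D \left(9 + D\right)$
$d{\left(R \right)} = R + \frac{-8 + R}{-1 + R}$
$\frac{1}{89764 + d{\left(V{\left(10 \right)} \right)}} = \frac{1}{89764 + \frac{-8 + \left(2 \cdot 10 \left(9 + 10\right)\right)^{2}}{-1 + 2 \cdot 10 \left(9 + 10\right)}} = \frac{1}{89764 + \frac{-8 + \left(2 \cdot 10 \cdot 19\right)^{2}}{-1 + 2 \cdot 10 \cdot 19}} = \frac{1}{89764 + \frac{-8 + 380^{2}}{-1 + 380}} = \frac{1}{89764 + \frac{-8 + 144400}{379}} = \frac{1}{89764 + \frac{1}{379} \cdot 144392} = \frac{1}{89764 + \frac{144392}{379}} = \frac{1}{\frac{34164948}{379}} = \frac{379}{34164948}$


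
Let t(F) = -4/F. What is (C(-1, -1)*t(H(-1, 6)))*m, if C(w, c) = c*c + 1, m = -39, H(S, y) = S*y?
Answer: -52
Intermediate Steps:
C(w, c) = 1 + c² (C(w, c) = c² + 1 = 1 + c²)
(C(-1, -1)*t(H(-1, 6)))*m = ((1 + (-1)²)*(-4/((-1*6))))*(-39) = ((1 + 1)*(-4/(-6)))*(-39) = (2*(-4*(-⅙)))*(-39) = (2*(⅔))*(-39) = (4/3)*(-39) = -52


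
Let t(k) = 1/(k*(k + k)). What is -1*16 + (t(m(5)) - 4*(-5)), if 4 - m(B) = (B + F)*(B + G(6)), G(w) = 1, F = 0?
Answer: 5409/1352 ≈ 4.0007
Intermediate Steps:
m(B) = 4 - B*(1 + B) (m(B) = 4 - (B + 0)*(B + 1) = 4 - B*(1 + B))
t(k) = 1/(2*k²) (t(k) = 1/(k*(2*k)) = 1/(2*k²))
-1*16 + (t(m(5)) - 4*(-5)) = -1*16 + (1/(2*(4 - 1*5 - 1*5²)²) - 4*(-5)) = -16 + (1/(2*(4 - 5 - 1*25)²) - 1*(-20)) = -16 + (1/(2*(4 - 5 - 25)²) + 20) = -16 + ((½)/(-26)² + 20) = -16 + ((½)*(1/676) + 20) = -16 + (1/1352 + 20) = -16 + 27041/1352 = 5409/1352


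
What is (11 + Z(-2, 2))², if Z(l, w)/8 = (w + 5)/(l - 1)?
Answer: 529/9 ≈ 58.778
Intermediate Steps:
Z(l, w) = 8*(5 + w)/(-1 + l) (Z(l, w) = 8*((w + 5)/(l - 1)) = 8*((5 + w)/(-1 + l)) = 8*(5 + w)/(-1 + l))
(11 + Z(-2, 2))² = (11 + 8*(5 + 2)/(-1 - 2))² = (11 + 8*7/(-3))² = (11 + 8*(-⅓)*7)² = (11 - 56/3)² = (-23/3)² = 529/9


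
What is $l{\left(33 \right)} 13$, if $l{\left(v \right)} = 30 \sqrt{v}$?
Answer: $390 \sqrt{33} \approx 2240.4$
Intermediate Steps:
$l{\left(33 \right)} 13 = 30 \sqrt{33} \cdot 13 = 390 \sqrt{33}$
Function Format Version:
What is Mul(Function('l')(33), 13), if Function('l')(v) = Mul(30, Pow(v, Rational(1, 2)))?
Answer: Mul(390, Pow(33, Rational(1, 2))) ≈ 2240.4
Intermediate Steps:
Mul(Function('l')(33), 13) = Mul(Mul(30, Pow(33, Rational(1, 2))), 13) = Mul(390, Pow(33, Rational(1, 2)))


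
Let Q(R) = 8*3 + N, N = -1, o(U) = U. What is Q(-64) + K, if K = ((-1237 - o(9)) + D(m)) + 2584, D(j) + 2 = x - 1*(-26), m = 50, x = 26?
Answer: 1411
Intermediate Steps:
D(j) = 50 (D(j) = -2 + (26 - 1*(-26)) = -2 + (26 + 26) = -2 + 52 = 50)
Q(R) = 23 (Q(R) = 8*3 - 1 = 24 - 1 = 23)
K = 1388 (K = ((-1237 - 1*9) + 50) + 2584 = ((-1237 - 9) + 50) + 2584 = (-1246 + 50) + 2584 = -1196 + 2584 = 1388)
Q(-64) + K = 23 + 1388 = 1411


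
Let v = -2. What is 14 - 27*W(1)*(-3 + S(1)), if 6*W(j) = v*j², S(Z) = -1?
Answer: -22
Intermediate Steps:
W(j) = -j²/3 (W(j) = (-2*j²)/6 = -j²/3)
14 - 27*W(1)*(-3 + S(1)) = 14 - 27*(-⅓*1²)*(-3 - 1) = 14 - 27*(-⅓*1)*(-4) = 14 - (-9)*(-4) = 14 - 27*4/3 = 14 - 36 = -22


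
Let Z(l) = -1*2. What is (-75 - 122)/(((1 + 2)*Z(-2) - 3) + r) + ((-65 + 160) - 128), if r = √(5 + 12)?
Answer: -339/64 + 197*√17/64 ≈ 7.3946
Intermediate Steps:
r = √17 ≈ 4.1231
Z(l) = -2
(-75 - 122)/(((1 + 2)*Z(-2) - 3) + r) + ((-65 + 160) - 128) = (-75 - 122)/(((1 + 2)*(-2) - 3) + √17) + ((-65 + 160) - 128) = -197/((3*(-2) - 3) + √17) + (95 - 128) = -197/((-6 - 3) + √17) - 33 = -197/(-9 + √17) - 33 = -33 - 197/(-9 + √17)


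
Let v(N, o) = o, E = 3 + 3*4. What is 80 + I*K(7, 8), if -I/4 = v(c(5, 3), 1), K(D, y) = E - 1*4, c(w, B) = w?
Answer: 36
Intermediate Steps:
E = 15 (E = 3 + 12 = 15)
K(D, y) = 11 (K(D, y) = 15 - 1*4 = 15 - 4 = 11)
I = -4 (I = -4*1 = -4)
80 + I*K(7, 8) = 80 - 4*11 = 80 - 44 = 36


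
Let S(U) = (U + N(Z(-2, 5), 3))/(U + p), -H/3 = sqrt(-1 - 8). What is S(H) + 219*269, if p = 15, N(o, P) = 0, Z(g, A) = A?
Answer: 2002983/34 - 15*I/34 ≈ 58911.0 - 0.44118*I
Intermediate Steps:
H = -9*I (H = -3*sqrt(-1 - 8) = -9*I ≈ -9.0*I)
S(U) = U/(15 + U) (S(U) = (U + 0)/(U + 15) = U/(15 + U))
S(H) + 219*269 = (-9*I)/(15 - 9*I) + 219*269 = (-9*I)*((15 + 9*I)/306) + 58911 = -I*(15 + 9*I)/34 + 58911 = 58911 - I*(15 + 9*I)/34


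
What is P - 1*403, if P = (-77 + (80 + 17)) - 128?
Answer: -511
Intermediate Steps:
P = -108 (P = (-77 + 97) - 128 = 20 - 128 = -108)
P - 1*403 = -108 - 1*403 = -108 - 403 = -511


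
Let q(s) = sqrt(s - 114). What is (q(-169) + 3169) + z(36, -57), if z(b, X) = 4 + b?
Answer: 3209 + I*sqrt(283) ≈ 3209.0 + 16.823*I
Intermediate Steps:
q(s) = sqrt(-114 + s)
(q(-169) + 3169) + z(36, -57) = (sqrt(-114 - 169) + 3169) + (4 + 36) = (sqrt(-283) + 3169) + 40 = (I*sqrt(283) + 3169) + 40 = (3169 + I*sqrt(283)) + 40 = 3209 + I*sqrt(283)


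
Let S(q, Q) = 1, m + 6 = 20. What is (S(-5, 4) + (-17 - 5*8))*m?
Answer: -784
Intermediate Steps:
m = 14 (m = -6 + 20 = 14)
(S(-5, 4) + (-17 - 5*8))*m = (1 + (-17 - 5*8))*14 = (1 + (-17 - 40))*14 = (1 - 57)*14 = -56*14 = -784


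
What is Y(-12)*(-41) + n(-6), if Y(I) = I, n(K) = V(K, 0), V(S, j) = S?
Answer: 486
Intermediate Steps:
n(K) = K
Y(-12)*(-41) + n(-6) = -12*(-41) - 6 = 492 - 6 = 486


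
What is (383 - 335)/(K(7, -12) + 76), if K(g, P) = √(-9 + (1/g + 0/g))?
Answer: 4256/6749 - 8*I*√434/6749 ≈ 0.63061 - 0.024694*I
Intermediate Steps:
K(g, P) = √(-9 + 1/g) (K(g, P) = √(-9 + (1/g + 0)) = √(-9 + 1/g))
(383 - 335)/(K(7, -12) + 76) = (383 - 335)/(√(-9 + 1/7) + 76) = 48/(√(-9 + ⅐) + 76) = 48/(√(-62/7) + 76) = 48/(I*√434/7 + 76) = 48/(76 + I*√434/7)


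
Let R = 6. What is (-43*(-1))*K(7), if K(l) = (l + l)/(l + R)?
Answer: 602/13 ≈ 46.308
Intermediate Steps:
K(l) = 2*l/(6 + l) (K(l) = (l + l)/(l + 6) = (2*l)/(6 + l) = 2*l/(6 + l))
(-43*(-1))*K(7) = (-43*(-1))*(2*7/(6 + 7)) = 43*(2*7/13) = 43*(2*7*(1/13)) = 43*(14/13) = 602/13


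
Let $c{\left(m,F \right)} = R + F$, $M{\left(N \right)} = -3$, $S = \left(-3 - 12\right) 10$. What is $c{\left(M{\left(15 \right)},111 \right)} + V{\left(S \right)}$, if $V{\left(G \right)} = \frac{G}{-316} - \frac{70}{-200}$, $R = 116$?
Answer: $\frac{359963}{1580} \approx 227.82$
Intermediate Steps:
$S = -150$ ($S = \left(-15\right) 10 = -150$)
$V{\left(G \right)} = \frac{7}{20} - \frac{G}{316}$ ($V{\left(G \right)} = G \left(- \frac{1}{316}\right) - - \frac{7}{20} = - \frac{G}{316} + \frac{7}{20} = \frac{7}{20} - \frac{G}{316}$)
$c{\left(m,F \right)} = 116 + F$
$c{\left(M{\left(15 \right)},111 \right)} + V{\left(S \right)} = \left(116 + 111\right) + \left(\frac{7}{20} - - \frac{75}{158}\right) = 227 + \left(\frac{7}{20} + \frac{75}{158}\right) = 227 + \frac{1303}{1580} = \frac{359963}{1580}$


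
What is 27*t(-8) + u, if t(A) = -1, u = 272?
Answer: 245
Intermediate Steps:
27*t(-8) + u = 27*(-1) + 272 = -27 + 272 = 245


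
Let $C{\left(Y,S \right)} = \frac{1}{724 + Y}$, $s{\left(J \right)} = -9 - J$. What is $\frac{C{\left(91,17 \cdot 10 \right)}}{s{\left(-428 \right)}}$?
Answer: $\frac{1}{341485} \approx 2.9284 \cdot 10^{-6}$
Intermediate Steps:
$\frac{C{\left(91,17 \cdot 10 \right)}}{s{\left(-428 \right)}} = \frac{1}{\left(724 + 91\right) \left(-9 - -428\right)} = \frac{1}{815 \left(-9 + 428\right)} = \frac{1}{815 \cdot 419} = \frac{1}{815} \cdot \frac{1}{419} = \frac{1}{341485}$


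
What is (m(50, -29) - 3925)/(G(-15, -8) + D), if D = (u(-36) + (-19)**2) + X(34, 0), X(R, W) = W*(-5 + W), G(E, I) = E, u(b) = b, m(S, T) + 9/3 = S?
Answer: -1939/155 ≈ -12.510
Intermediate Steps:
m(S, T) = -3 + S
D = 325 (D = (-36 + (-19)**2) + 0*(-5 + 0) = (-36 + 361) + 0*(-5) = 325 + 0 = 325)
(m(50, -29) - 3925)/(G(-15, -8) + D) = ((-3 + 50) - 3925)/(-15 + 325) = (47 - 3925)/310 = -3878*1/310 = -1939/155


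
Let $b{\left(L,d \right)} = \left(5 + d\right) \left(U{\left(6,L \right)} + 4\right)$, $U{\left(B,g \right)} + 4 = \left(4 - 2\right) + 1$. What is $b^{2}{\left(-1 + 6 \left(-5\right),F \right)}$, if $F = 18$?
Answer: $4761$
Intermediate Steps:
$U{\left(B,g \right)} = -1$ ($U{\left(B,g \right)} = -4 + \left(\left(4 - 2\right) + 1\right) = -4 + \left(2 + 1\right) = -4 + 3 = -1$)
$b{\left(L,d \right)} = 15 + 3 d$ ($b{\left(L,d \right)} = \left(5 + d\right) \left(-1 + 4\right) = \left(5 + d\right) 3 = 15 + 3 d$)
$b^{2}{\left(-1 + 6 \left(-5\right),F \right)} = \left(15 + 3 \cdot 18\right)^{2} = \left(15 + 54\right)^{2} = 69^{2} = 4761$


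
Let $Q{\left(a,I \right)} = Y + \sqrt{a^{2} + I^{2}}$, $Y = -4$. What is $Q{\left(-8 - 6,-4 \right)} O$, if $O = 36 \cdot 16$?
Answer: $-2304 + 1152 \sqrt{53} \approx 6082.7$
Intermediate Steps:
$Q{\left(a,I \right)} = -4 + \sqrt{I^{2} + a^{2}}$ ($Q{\left(a,I \right)} = -4 + \sqrt{a^{2} + I^{2}} = -4 + \sqrt{I^{2} + a^{2}}$)
$O = 576$
$Q{\left(-8 - 6,-4 \right)} O = \left(-4 + \sqrt{\left(-4\right)^{2} + \left(-8 - 6\right)^{2}}\right) 576 = \left(-4 + \sqrt{16 + \left(-8 - 6\right)^{2}}\right) 576 = \left(-4 + \sqrt{16 + \left(-14\right)^{2}}\right) 576 = \left(-4 + \sqrt{16 + 196}\right) 576 = \left(-4 + \sqrt{212}\right) 576 = \left(-4 + 2 \sqrt{53}\right) 576 = -2304 + 1152 \sqrt{53}$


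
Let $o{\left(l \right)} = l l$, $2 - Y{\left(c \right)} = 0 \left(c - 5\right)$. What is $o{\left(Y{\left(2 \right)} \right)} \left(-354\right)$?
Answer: $-1416$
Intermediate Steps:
$Y{\left(c \right)} = 2$ ($Y{\left(c \right)} = 2 - 0 \left(c - 5\right) = 2 - 0 \left(-5 + c\right) = 2 - 0 = 2 + 0 = 2$)
$o{\left(l \right)} = l^{2}$
$o{\left(Y{\left(2 \right)} \right)} \left(-354\right) = 2^{2} \left(-354\right) = 4 \left(-354\right) = -1416$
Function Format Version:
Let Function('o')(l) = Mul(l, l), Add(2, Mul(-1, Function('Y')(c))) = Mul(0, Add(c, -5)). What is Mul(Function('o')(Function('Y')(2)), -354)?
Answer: -1416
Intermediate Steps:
Function('Y')(c) = 2 (Function('Y')(c) = Add(2, Mul(-1, Mul(0, Add(c, -5)))) = Add(2, Mul(-1, Mul(0, Add(-5, c)))) = Add(2, Mul(-1, 0)) = Add(2, 0) = 2)
Function('o')(l) = Pow(l, 2)
Mul(Function('o')(Function('Y')(2)), -354) = Mul(Pow(2, 2), -354) = Mul(4, -354) = -1416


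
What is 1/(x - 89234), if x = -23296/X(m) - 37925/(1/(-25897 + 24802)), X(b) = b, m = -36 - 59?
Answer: 95/3936694191 ≈ 2.4132e-8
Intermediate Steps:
m = -95
x = 3945171421/95 (x = -23296/(-95) - 37925/(1/(-25897 + 24802)) = -23296*(-1/95) - 37925/(1/(-1095)) = 23296/95 - 37925/(-1/1095) = 23296/95 - 37925*(-1095) = 23296/95 + 41527875 = 3945171421/95 ≈ 4.1528e+7)
1/(x - 89234) = 1/(3945171421/95 - 89234) = 1/(3936694191/95) = 95/3936694191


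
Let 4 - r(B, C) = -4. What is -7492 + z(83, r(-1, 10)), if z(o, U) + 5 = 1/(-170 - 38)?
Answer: -1559377/208 ≈ -7497.0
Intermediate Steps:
r(B, C) = 8 (r(B, C) = 4 - 1*(-4) = 4 + 4 = 8)
z(o, U) = -1041/208 (z(o, U) = -5 + 1/(-170 - 38) = -5 + 1/(-208) = -5 - 1/208 = -1041/208)
-7492 + z(83, r(-1, 10)) = -7492 - 1041/208 = -1559377/208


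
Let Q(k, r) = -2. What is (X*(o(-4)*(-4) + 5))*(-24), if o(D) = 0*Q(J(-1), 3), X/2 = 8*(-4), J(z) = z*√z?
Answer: 7680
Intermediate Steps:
J(z) = z^(3/2)
X = -64 (X = 2*(8*(-4)) = 2*(-32) = -64)
o(D) = 0 (o(D) = 0*(-2) = 0)
(X*(o(-4)*(-4) + 5))*(-24) = -64*(0*(-4) + 5)*(-24) = -64*(0 + 5)*(-24) = -64*5*(-24) = -320*(-24) = 7680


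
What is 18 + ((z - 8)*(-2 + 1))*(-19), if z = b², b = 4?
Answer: 170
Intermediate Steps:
z = 16 (z = 4² = 16)
18 + ((z - 8)*(-2 + 1))*(-19) = 18 + ((16 - 8)*(-2 + 1))*(-19) = 18 + (8*(-1))*(-19) = 18 - 8*(-19) = 18 + 152 = 170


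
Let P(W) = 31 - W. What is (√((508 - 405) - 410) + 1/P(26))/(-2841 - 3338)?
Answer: -1/30895 - I*√307/6179 ≈ -3.2368e-5 - 0.0028356*I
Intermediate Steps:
(√((508 - 405) - 410) + 1/P(26))/(-2841 - 3338) = (√((508 - 405) - 410) + 1/(31 - 1*26))/(-2841 - 3338) = (√(103 - 410) + 1/(31 - 26))/(-6179) = (√(-307) + 1/5)*(-1/6179) = (I*√307 + ⅕)*(-1/6179) = (⅕ + I*√307)*(-1/6179) = -1/30895 - I*√307/6179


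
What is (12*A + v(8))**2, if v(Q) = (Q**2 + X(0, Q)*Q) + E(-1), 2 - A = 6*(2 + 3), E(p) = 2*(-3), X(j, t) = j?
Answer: 77284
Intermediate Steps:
E(p) = -6
A = -28 (A = 2 - 6*(2 + 3) = 2 - 6*5 = 2 - 1*30 = 2 - 30 = -28)
v(Q) = -6 + Q**2 (v(Q) = (Q**2 + 0*Q) - 6 = (Q**2 + 0) - 6 = Q**2 - 6 = -6 + Q**2)
(12*A + v(8))**2 = (12*(-28) + (-6 + 8**2))**2 = (-336 + (-6 + 64))**2 = (-336 + 58)**2 = (-278)**2 = 77284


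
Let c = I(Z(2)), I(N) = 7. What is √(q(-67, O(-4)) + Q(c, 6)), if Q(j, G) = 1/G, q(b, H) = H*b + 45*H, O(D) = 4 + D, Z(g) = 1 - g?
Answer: √6/6 ≈ 0.40825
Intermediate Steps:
c = 7
q(b, H) = 45*H + H*b
√(q(-67, O(-4)) + Q(c, 6)) = √((4 - 4)*(45 - 67) + 1/6) = √(0*(-22) + ⅙) = √(0 + ⅙) = √(⅙) = √6/6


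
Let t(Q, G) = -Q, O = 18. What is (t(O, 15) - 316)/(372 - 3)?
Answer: -334/369 ≈ -0.90515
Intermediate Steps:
(t(O, 15) - 316)/(372 - 3) = (-1*18 - 316)/(372 - 3) = (-18 - 316)/369 = -334*1/369 = -334/369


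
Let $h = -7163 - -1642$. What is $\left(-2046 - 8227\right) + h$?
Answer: $-15794$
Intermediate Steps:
$h = -5521$ ($h = -7163 + 1642 = -5521$)
$\left(-2046 - 8227\right) + h = \left(-2046 - 8227\right) - 5521 = -10273 - 5521 = -15794$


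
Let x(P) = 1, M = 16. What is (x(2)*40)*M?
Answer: 640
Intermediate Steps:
(x(2)*40)*M = (1*40)*16 = 40*16 = 640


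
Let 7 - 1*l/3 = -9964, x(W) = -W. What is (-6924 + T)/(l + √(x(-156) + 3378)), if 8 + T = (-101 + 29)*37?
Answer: -95681716/298261345 + 9596*√3534/894784035 ≈ -0.32016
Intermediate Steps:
l = 29913 (l = 21 - 3*(-9964) = 21 + 29892 = 29913)
T = -2672 (T = -8 + (-101 + 29)*37 = -8 - 72*37 = -8 - 2664 = -2672)
(-6924 + T)/(l + √(x(-156) + 3378)) = (-6924 - 2672)/(29913 + √(-1*(-156) + 3378)) = -9596/(29913 + √(156 + 3378)) = -9596/(29913 + √3534)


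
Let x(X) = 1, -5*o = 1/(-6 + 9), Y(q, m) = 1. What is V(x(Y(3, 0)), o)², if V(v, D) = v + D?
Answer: 196/225 ≈ 0.87111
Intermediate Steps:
o = -1/15 (o = -1/(5*(-6 + 9)) = -⅕/3 = -⅕*⅓ = -1/15 ≈ -0.066667)
V(v, D) = D + v
V(x(Y(3, 0)), o)² = (-1/15 + 1)² = (14/15)² = 196/225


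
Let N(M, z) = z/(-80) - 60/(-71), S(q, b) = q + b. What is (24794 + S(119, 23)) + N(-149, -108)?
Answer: 35412237/1420 ≈ 24938.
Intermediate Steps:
S(q, b) = b + q
N(M, z) = 60/71 - z/80 (N(M, z) = z*(-1/80) - 60*(-1/71) = -z/80 + 60/71 = 60/71 - z/80)
(24794 + S(119, 23)) + N(-149, -108) = (24794 + (23 + 119)) + (60/71 - 1/80*(-108)) = (24794 + 142) + (60/71 + 27/20) = 24936 + 3117/1420 = 35412237/1420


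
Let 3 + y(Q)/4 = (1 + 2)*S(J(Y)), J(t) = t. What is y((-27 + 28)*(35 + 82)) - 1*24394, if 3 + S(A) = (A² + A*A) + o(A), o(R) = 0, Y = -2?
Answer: -24346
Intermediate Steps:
S(A) = -3 + 2*A² (S(A) = -3 + ((A² + A*A) + 0) = -3 + ((A² + A²) + 0) = -3 + (2*A² + 0) = -3 + 2*A²)
y(Q) = 48 (y(Q) = -12 + 4*((1 + 2)*(-3 + 2*(-2)²)) = -12 + 4*(3*(-3 + 2*4)) = -12 + 4*(3*(-3 + 8)) = -12 + 4*(3*5) = -12 + 4*15 = -12 + 60 = 48)
y((-27 + 28)*(35 + 82)) - 1*24394 = 48 - 1*24394 = 48 - 24394 = -24346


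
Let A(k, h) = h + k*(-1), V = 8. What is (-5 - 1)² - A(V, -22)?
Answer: 66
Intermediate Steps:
A(k, h) = h - k
(-5 - 1)² - A(V, -22) = (-5 - 1)² - (-22 - 1*8) = (-6)² - (-22 - 8) = 36 - 1*(-30) = 36 + 30 = 66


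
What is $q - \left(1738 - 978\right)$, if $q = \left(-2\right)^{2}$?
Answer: $-756$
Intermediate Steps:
$q = 4$
$q - \left(1738 - 978\right) = 4 - \left(1738 - 978\right) = 4 - 760 = -756$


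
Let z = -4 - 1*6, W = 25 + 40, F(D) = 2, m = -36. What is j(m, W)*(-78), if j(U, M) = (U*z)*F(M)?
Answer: -56160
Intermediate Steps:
W = 65
z = -10 (z = -4 - 6 = -10)
j(U, M) = -20*U (j(U, M) = (U*(-10))*2 = -10*U*2 = -20*U)
j(m, W)*(-78) = -20*(-36)*(-78) = 720*(-78) = -56160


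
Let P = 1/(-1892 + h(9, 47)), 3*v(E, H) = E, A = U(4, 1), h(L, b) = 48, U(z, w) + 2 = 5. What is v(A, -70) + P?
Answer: 1843/1844 ≈ 0.99946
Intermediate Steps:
U(z, w) = 3 (U(z, w) = -2 + 5 = 3)
A = 3
v(E, H) = E/3
P = -1/1844 (P = 1/(-1892 + 48) = 1/(-1844) = -1/1844 ≈ -0.00054230)
v(A, -70) + P = (⅓)*3 - 1/1844 = 1 - 1/1844 = 1843/1844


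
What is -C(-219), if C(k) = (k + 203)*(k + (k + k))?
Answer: -10512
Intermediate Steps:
C(k) = 3*k*(203 + k) (C(k) = (203 + k)*(k + 2*k) = (203 + k)*(3*k) = 3*k*(203 + k))
-C(-219) = -3*(-219)*(203 - 219) = -3*(-219)*(-16) = -1*10512 = -10512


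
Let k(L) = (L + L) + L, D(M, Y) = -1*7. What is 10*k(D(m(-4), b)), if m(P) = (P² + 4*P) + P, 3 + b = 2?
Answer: -210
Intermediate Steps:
b = -1 (b = -3 + 2 = -1)
m(P) = P² + 5*P
D(M, Y) = -7
k(L) = 3*L (k(L) = 2*L + L = 3*L)
10*k(D(m(-4), b)) = 10*(3*(-7)) = 10*(-21) = -210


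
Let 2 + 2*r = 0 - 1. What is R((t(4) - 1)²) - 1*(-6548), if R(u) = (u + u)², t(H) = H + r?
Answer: 26273/4 ≈ 6568.3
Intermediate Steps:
r = -3/2 (r = -1 + (0 - 1)/2 = -1 + (½)*(-1) = -1 - ½ = -3/2 ≈ -1.5000)
t(H) = -3/2 + H (t(H) = H - 3/2 = -3/2 + H)
R(u) = 4*u² (R(u) = (2*u)² = 4*u²)
R((t(4) - 1)²) - 1*(-6548) = 4*(((-3/2 + 4) - 1)²)² - 1*(-6548) = 4*((5/2 - 1)²)² + 6548 = 4*((3/2)²)² + 6548 = 4*(9/4)² + 6548 = 4*(81/16) + 6548 = 81/4 + 6548 = 26273/4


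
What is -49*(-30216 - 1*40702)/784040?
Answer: 1737491/392020 ≈ 4.4322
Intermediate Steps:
-49*(-30216 - 1*40702)/784040 = -49*(-30216 - 40702)*(1/784040) = -49*(-70918)*(1/784040) = 3474982*(1/784040) = 1737491/392020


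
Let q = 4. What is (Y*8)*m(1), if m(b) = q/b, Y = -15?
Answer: -480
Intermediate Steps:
m(b) = 4/b
(Y*8)*m(1) = (-15*8)*(4/1) = -480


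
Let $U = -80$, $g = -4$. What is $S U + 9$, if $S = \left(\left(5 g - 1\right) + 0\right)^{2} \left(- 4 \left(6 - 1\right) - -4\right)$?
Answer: $564489$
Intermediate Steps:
$S = -7056$ ($S = \left(\left(5 \left(-4\right) - 1\right) + 0\right)^{2} \left(- 4 \left(6 - 1\right) - -4\right) = \left(\left(-20 - 1\right) + 0\right)^{2} \left(\left(-4\right) 5 + 4\right) = \left(-21 + 0\right)^{2} \left(-20 + 4\right) = \left(-21\right)^{2} \left(-16\right) = 441 \left(-16\right) = -7056$)
$S U + 9 = \left(-7056\right) \left(-80\right) + 9 = 564480 + 9 = 564489$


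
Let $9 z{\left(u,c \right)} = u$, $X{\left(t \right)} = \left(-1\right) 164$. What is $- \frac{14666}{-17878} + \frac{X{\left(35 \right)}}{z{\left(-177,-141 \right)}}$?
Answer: $\frac{4830635}{527401} \approx 9.1593$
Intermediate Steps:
$X{\left(t \right)} = -164$
$z{\left(u,c \right)} = \frac{u}{9}$
$- \frac{14666}{-17878} + \frac{X{\left(35 \right)}}{z{\left(-177,-141 \right)}} = - \frac{14666}{-17878} - \frac{164}{\frac{1}{9} \left(-177\right)} = \left(-14666\right) \left(- \frac{1}{17878}\right) - \frac{164}{- \frac{59}{3}} = \frac{7333}{8939} - - \frac{492}{59} = \frac{7333}{8939} + \frac{492}{59} = \frac{4830635}{527401}$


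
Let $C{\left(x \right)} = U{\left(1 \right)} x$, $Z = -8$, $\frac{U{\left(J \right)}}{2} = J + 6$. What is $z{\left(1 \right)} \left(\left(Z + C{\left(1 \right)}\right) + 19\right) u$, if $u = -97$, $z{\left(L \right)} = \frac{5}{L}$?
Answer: $-12125$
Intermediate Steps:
$U{\left(J \right)} = 12 + 2 J$ ($U{\left(J \right)} = 2 \left(J + 6\right) = 2 \left(6 + J\right) = 12 + 2 J$)
$C{\left(x \right)} = 14 x$ ($C{\left(x \right)} = \left(12 + 2 \cdot 1\right) x = \left(12 + 2\right) x = 14 x$)
$z{\left(1 \right)} \left(\left(Z + C{\left(1 \right)}\right) + 19\right) u = \frac{5}{1} \left(\left(-8 + 14 \cdot 1\right) + 19\right) \left(-97\right) = 5 \cdot 1 \left(\left(-8 + 14\right) + 19\right) \left(-97\right) = 5 \left(6 + 19\right) \left(-97\right) = 5 \cdot 25 \left(-97\right) = 125 \left(-97\right) = -12125$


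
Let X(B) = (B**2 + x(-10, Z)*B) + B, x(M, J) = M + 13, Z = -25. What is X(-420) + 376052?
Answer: 550772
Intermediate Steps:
x(M, J) = 13 + M
X(B) = B**2 + 4*B (X(B) = (B**2 + (13 - 10)*B) + B = (B**2 + 3*B) + B = B**2 + 4*B)
X(-420) + 376052 = -420*(4 - 420) + 376052 = -420*(-416) + 376052 = 174720 + 376052 = 550772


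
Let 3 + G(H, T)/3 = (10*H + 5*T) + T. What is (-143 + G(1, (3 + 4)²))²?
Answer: 577600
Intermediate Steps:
G(H, T) = -9 + 18*T + 30*H (G(H, T) = -9 + 3*((10*H + 5*T) + T) = -9 + 3*((5*T + 10*H) + T) = -9 + 3*(6*T + 10*H) = -9 + (18*T + 30*H) = -9 + 18*T + 30*H)
(-143 + G(1, (3 + 4)²))² = (-143 + (-9 + 18*(3 + 4)² + 30*1))² = (-143 + (-9 + 18*7² + 30))² = (-143 + (-9 + 18*49 + 30))² = (-143 + (-9 + 882 + 30))² = (-143 + 903)² = 760² = 577600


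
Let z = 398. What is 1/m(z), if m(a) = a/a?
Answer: 1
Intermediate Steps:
m(a) = 1
1/m(z) = 1/1 = 1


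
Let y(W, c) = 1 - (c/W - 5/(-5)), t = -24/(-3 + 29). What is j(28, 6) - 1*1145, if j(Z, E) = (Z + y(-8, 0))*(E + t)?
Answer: -13037/13 ≈ -1002.8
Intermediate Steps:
t = -12/13 (t = -24/26 = -24*1/26 = -12/13 ≈ -0.92308)
y(W, c) = -c/W (y(W, c) = 1 - (c/W - 5*(-⅕)) = 1 - (c/W + 1) = 1 - (1 + c/W) = 1 + (-1 - c/W) = -c/W)
j(Z, E) = Z*(-12/13 + E) (j(Z, E) = (Z - 1*0/(-8))*(E - 12/13) = (Z - 1*0*(-⅛))*(-12/13 + E) = (Z + 0)*(-12/13 + E) = Z*(-12/13 + E))
j(28, 6) - 1*1145 = (1/13)*28*(-12 + 13*6) - 1*1145 = (1/13)*28*(-12 + 78) - 1145 = (1/13)*28*66 - 1145 = 1848/13 - 1145 = -13037/13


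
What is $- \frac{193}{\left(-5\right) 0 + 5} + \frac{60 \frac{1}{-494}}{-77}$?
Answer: $- \frac{3670517}{95095} \approx -38.598$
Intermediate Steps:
$- \frac{193}{\left(-5\right) 0 + 5} + \frac{60 \frac{1}{-494}}{-77} = - \frac{193}{0 + 5} + 60 \left(- \frac{1}{494}\right) \left(- \frac{1}{77}\right) = - \frac{193}{5} - - \frac{30}{19019} = \left(-193\right) \frac{1}{5} + \frac{30}{19019} = - \frac{193}{5} + \frac{30}{19019} = - \frac{3670517}{95095}$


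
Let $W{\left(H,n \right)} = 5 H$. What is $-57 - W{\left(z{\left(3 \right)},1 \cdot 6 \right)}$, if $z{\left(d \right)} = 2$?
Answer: $-67$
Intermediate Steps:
$-57 - W{\left(z{\left(3 \right)},1 \cdot 6 \right)} = -57 - 5 \cdot 2 = -57 - 10 = -67$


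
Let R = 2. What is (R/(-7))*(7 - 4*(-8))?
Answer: -78/7 ≈ -11.143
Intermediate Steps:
(R/(-7))*(7 - 4*(-8)) = (2/(-7))*(7 - 4*(-8)) = (2*(-⅐))*(7 + 32) = -2/7*39 = -78/7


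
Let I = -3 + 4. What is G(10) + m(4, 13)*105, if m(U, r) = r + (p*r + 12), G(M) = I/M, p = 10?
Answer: 162751/10 ≈ 16275.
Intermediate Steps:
I = 1
G(M) = 1/M
m(U, r) = 12 + 11*r (m(U, r) = r + (10*r + 12) = r + (12 + 10*r) = 12 + 11*r)
G(10) + m(4, 13)*105 = 1/10 + (12 + 11*13)*105 = ⅒ + (12 + 143)*105 = ⅒ + 155*105 = ⅒ + 16275 = 162751/10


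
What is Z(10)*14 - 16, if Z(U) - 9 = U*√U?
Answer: 110 + 140*√10 ≈ 552.72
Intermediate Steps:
Z(U) = 9 + U^(3/2) (Z(U) = 9 + U*√U = 9 + U^(3/2))
Z(10)*14 - 16 = (9 + 10^(3/2))*14 - 16 = (9 + 10*√10)*14 - 16 = (126 + 140*√10) - 16 = 110 + 140*√10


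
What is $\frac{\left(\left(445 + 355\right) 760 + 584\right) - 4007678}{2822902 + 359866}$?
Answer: $- \frac{1699547}{1591384} \approx -1.068$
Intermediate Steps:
$\frac{\left(\left(445 + 355\right) 760 + 584\right) - 4007678}{2822902 + 359866} = \frac{\left(800 \cdot 760 + 584\right) - 4007678}{3182768} = \left(\left(608000 + 584\right) - 4007678\right) \frac{1}{3182768} = \left(608584 - 4007678\right) \frac{1}{3182768} = \left(-3399094\right) \frac{1}{3182768} = - \frac{1699547}{1591384}$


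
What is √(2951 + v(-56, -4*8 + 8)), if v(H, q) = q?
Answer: √2927 ≈ 54.102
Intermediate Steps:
√(2951 + v(-56, -4*8 + 8)) = √(2951 + (-4*8 + 8)) = √(2951 + (-32 + 8)) = √(2951 - 24) = √2927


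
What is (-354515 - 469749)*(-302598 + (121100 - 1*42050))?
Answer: 184262568672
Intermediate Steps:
(-354515 - 469749)*(-302598 + (121100 - 1*42050)) = -824264*(-302598 + (121100 - 42050)) = -824264*(-302598 + 79050) = -824264*(-223548) = 184262568672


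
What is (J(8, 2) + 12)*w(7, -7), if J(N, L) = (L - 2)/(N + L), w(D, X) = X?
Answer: -84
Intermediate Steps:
J(N, L) = (-2 + L)/(L + N)
(J(8, 2) + 12)*w(7, -7) = ((-2 + 2)/(2 + 8) + 12)*(-7) = (0/10 + 12)*(-7) = ((1/10)*0 + 12)*(-7) = (0 + 12)*(-7) = 12*(-7) = -84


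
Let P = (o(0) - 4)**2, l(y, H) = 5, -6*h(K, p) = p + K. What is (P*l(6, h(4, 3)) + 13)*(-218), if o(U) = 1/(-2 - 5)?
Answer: -1055556/49 ≈ -21542.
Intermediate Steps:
o(U) = -1/7 (o(U) = 1/(-7) = -1/7)
h(K, p) = -K/6 - p/6 (h(K, p) = -(p + K)/6 = -(K + p)/6 = -K/6 - p/6)
P = 841/49 (P = (-1/7 - 4)**2 = (-29/7)**2 = 841/49 ≈ 17.163)
(P*l(6, h(4, 3)) + 13)*(-218) = ((841/49)*5 + 13)*(-218) = (4205/49 + 13)*(-218) = (4842/49)*(-218) = -1055556/49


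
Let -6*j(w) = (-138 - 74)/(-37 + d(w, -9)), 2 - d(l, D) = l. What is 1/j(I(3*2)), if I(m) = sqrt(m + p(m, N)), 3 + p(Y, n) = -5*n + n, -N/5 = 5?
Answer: -105/106 - 3*sqrt(103)/106 ≈ -1.2778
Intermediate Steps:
d(l, D) = 2 - l
N = -25 (N = -5*5 = -25)
p(Y, n) = -3 - 4*n (p(Y, n) = -3 + (-5*n + n) = -3 - 4*n)
I(m) = sqrt(97 + m) (I(m) = sqrt(m + (-3 - 4*(-25))) = sqrt(m + (-3 + 100)) = sqrt(m + 97) = sqrt(97 + m))
j(w) = 106/(3*(-35 - w)) (j(w) = -(-138 - 74)/(6*(-37 + (2 - w))) = -(-106)/(3*(-35 - w)) = 106/(3*(-35 - w)))
1/j(I(3*2)) = 1/(-106/(105 + 3*sqrt(97 + 3*2))) = 1/(-106/(105 + 3*sqrt(97 + 6))) = 1/(-106/(105 + 3*sqrt(103))) = -105/106 - 3*sqrt(103)/106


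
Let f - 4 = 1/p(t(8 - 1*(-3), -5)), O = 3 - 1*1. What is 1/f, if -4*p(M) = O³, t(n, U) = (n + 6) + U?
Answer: 2/7 ≈ 0.28571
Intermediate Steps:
O = 2 (O = 3 - 1 = 2)
t(n, U) = 6 + U + n (t(n, U) = (6 + n) + U = 6 + U + n)
p(M) = -2 (p(M) = -¼*2³ = -¼*8 = -2)
f = 7/2 (f = 4 + 1/(-2) = 4 - ½ = 7/2 ≈ 3.5000)
1/f = 1/(7/2) = 2/7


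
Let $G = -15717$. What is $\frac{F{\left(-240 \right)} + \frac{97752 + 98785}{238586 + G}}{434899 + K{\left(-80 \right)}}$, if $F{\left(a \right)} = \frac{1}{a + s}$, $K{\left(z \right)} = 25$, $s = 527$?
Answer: $\frac{14157247}{6954804771593} \approx 2.0356 \cdot 10^{-6}$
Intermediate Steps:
$F{\left(a \right)} = \frac{1}{527 + a}$ ($F{\left(a \right)} = \frac{1}{a + 527} = \frac{1}{527 + a}$)
$\frac{F{\left(-240 \right)} + \frac{97752 + 98785}{238586 + G}}{434899 + K{\left(-80 \right)}} = \frac{\frac{1}{527 - 240} + \frac{97752 + 98785}{238586 - 15717}}{434899 + 25} = \frac{\frac{1}{287} + \frac{196537}{222869}}{434924} = \left(\frac{1}{287} + 196537 \cdot \frac{1}{222869}\right) \frac{1}{434924} = \left(\frac{1}{287} + \frac{196537}{222869}\right) \frac{1}{434924} = \frac{56628988}{63963403} \cdot \frac{1}{434924} = \frac{14157247}{6954804771593}$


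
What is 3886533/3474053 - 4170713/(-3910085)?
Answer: 29685952395094/13583842524505 ≈ 2.1854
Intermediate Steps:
3886533/3474053 - 4170713/(-3910085) = 3886533*(1/3474053) - 4170713*(-1/3910085) = 3886533/3474053 + 4170713/3910085 = 29685952395094/13583842524505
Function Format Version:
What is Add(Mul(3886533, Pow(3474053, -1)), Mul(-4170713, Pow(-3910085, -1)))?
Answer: Rational(29685952395094, 13583842524505) ≈ 2.1854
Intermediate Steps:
Add(Mul(3886533, Pow(3474053, -1)), Mul(-4170713, Pow(-3910085, -1))) = Add(Mul(3886533, Rational(1, 3474053)), Mul(-4170713, Rational(-1, 3910085))) = Add(Rational(3886533, 3474053), Rational(4170713, 3910085)) = Rational(29685952395094, 13583842524505)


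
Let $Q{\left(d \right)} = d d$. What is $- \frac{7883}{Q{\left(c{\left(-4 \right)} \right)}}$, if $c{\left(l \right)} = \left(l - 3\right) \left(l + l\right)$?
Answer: $- \frac{7883}{3136} \approx -2.5137$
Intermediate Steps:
$c{\left(l \right)} = 2 l \left(-3 + l\right)$ ($c{\left(l \right)} = \left(-3 + l\right) 2 l = 2 l \left(-3 + l\right)$)
$Q{\left(d \right)} = d^{2}$
$- \frac{7883}{Q{\left(c{\left(-4 \right)} \right)}} = - \frac{7883}{\left(2 \left(-4\right) \left(-3 - 4\right)\right)^{2}} = - \frac{7883}{\left(2 \left(-4\right) \left(-7\right)\right)^{2}} = - \frac{7883}{56^{2}} = - \frac{7883}{3136}$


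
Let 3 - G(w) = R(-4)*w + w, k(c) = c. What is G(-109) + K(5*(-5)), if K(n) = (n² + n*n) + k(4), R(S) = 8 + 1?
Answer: 2347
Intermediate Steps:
R(S) = 9
G(w) = 3 - 10*w (G(w) = 3 - (9*w + w) = 3 - 10*w)
K(n) = 4 + 2*n² (K(n) = (n² + n*n) + 4 = (n² + n²) + 4 = 2*n² + 4 = 4 + 2*n²)
G(-109) + K(5*(-5)) = (3 - 10*(-109)) + (4 + 2*(5*(-5))²) = (3 + 1090) + (4 + 2*(-25)²) = 1093 + (4 + 2*625) = 1093 + (4 + 1250) = 1093 + 1254 = 2347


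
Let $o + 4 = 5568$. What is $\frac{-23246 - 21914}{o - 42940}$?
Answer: $\frac{5645}{4672} \approx 1.2083$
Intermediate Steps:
$o = 5564$ ($o = -4 + 5568 = 5564$)
$\frac{-23246 - 21914}{o - 42940} = \frac{-23246 - 21914}{5564 - 42940} = - \frac{45160}{-37376} = \left(-45160\right) \left(- \frac{1}{37376}\right) = \frac{5645}{4672}$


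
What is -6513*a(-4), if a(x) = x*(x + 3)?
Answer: -26052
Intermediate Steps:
a(x) = x*(3 + x)
-6513*a(-4) = -(-26052)*(3 - 4) = -(-26052)*(-1) = -6513*4 = -26052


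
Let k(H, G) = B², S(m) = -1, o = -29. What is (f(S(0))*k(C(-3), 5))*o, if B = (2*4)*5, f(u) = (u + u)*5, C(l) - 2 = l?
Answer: 464000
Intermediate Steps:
C(l) = 2 + l
f(u) = 10*u (f(u) = (2*u)*5 = 10*u)
B = 40 (B = 8*5 = 40)
k(H, G) = 1600 (k(H, G) = 40² = 1600)
(f(S(0))*k(C(-3), 5))*o = ((10*(-1))*1600)*(-29) = -10*1600*(-29) = -16000*(-29) = 464000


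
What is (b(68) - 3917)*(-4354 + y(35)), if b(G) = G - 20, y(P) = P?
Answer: 16710211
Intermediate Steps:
b(G) = -20 + G
(b(68) - 3917)*(-4354 + y(35)) = ((-20 + 68) - 3917)*(-4354 + 35) = (48 - 3917)*(-4319) = -3869*(-4319) = 16710211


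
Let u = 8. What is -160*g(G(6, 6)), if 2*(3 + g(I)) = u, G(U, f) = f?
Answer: -160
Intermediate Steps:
g(I) = 1 (g(I) = -3 + (½)*8 = -3 + 4 = 1)
-160*g(G(6, 6)) = -160*1 = -160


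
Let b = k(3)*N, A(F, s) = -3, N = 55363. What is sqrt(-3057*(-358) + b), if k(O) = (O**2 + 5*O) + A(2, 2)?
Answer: 3*sqrt(250781) ≈ 1502.3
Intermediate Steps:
k(O) = -3 + O**2 + 5*O (k(O) = (O**2 + 5*O) - 3 = -3 + O**2 + 5*O)
b = 1162623 (b = (-3 + 3**2 + 5*3)*55363 = (-3 + 9 + 15)*55363 = 21*55363 = 1162623)
sqrt(-3057*(-358) + b) = sqrt(-3057*(-358) + 1162623) = sqrt(1094406 + 1162623) = sqrt(2257029) = 3*sqrt(250781)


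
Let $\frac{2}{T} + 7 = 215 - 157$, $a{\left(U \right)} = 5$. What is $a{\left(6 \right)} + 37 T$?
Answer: $\frac{329}{51} \approx 6.451$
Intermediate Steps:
$T = \frac{2}{51}$ ($T = \frac{2}{-7 + \left(215 - 157\right)} = \frac{2}{-7 + 58} = \frac{2}{51} \approx 0.039216$)
$a{\left(6 \right)} + 37 T = 5 + 37 \cdot \frac{2}{51} = 5 + \frac{74}{51} = \frac{329}{51}$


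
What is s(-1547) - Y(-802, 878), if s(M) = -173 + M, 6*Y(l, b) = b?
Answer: -5599/3 ≈ -1866.3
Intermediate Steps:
Y(l, b) = b/6
s(-1547) - Y(-802, 878) = (-173 - 1547) - 878/6 = -1720 - 1*439/3 = -1720 - 439/3 = -5599/3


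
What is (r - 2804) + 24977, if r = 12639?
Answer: 34812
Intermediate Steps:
(r - 2804) + 24977 = (12639 - 2804) + 24977 = 9835 + 24977 = 34812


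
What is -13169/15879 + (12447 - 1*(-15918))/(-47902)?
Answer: -1081229273/760635858 ≈ -1.4215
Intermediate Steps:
-13169/15879 + (12447 - 1*(-15918))/(-47902) = -13169*1/15879 + (12447 + 15918)*(-1/47902) = -13169/15879 + 28365*(-1/47902) = -13169/15879 - 28365/47902 = -1081229273/760635858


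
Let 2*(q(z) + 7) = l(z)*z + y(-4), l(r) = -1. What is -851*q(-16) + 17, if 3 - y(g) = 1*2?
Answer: -2519/2 ≈ -1259.5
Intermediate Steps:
y(g) = 1 (y(g) = 3 - 2 = 1)
q(z) = -13/2 - z/2 (q(z) = -7 + (-z + 1)/2 = -7 + (1 - z)/2 = -7 + (½ - z/2) = -13/2 - z/2)
-851*q(-16) + 17 = -851*(-13/2 - ½*(-16)) + 17 = -851*(-13/2 + 8) + 17 = -851*3/2 + 17 = -2553/2 + 17 = -2519/2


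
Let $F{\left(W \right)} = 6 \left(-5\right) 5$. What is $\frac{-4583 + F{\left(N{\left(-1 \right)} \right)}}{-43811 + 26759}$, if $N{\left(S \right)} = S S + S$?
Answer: $\frac{4733}{17052} \approx 0.27756$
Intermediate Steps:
$N{\left(S \right)} = S + S^{2}$ ($N{\left(S \right)} = S^{2} + S = S + S^{2}$)
$F{\left(W \right)} = -150$ ($F{\left(W \right)} = \left(-30\right) 5 = -150$)
$\frac{-4583 + F{\left(N{\left(-1 \right)} \right)}}{-43811 + 26759} = \frac{-4583 - 150}{-43811 + 26759} = - \frac{4733}{-17052} = \left(-4733\right) \left(- \frac{1}{17052}\right) = \frac{4733}{17052}$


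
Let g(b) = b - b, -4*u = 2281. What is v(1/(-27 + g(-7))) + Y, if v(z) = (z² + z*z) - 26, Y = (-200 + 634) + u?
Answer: -473113/2916 ≈ -162.25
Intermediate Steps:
u = -2281/4 (u = -¼*2281 = -2281/4 ≈ -570.25)
g(b) = 0
Y = -545/4 (Y = (-200 + 634) - 2281/4 = 434 - 2281/4 = -545/4 ≈ -136.25)
v(z) = -26 + 2*z² (v(z) = (z² + z²) - 26 = 2*z² - 26 = -26 + 2*z²)
v(1/(-27 + g(-7))) + Y = (-26 + 2*(1/(-27 + 0))²) - 545/4 = (-26 + 2*(1/(-27))²) - 545/4 = (-26 + 2*(-1/27)²) - 545/4 = (-26 + 2*(1/729)) - 545/4 = (-26 + 2/729) - 545/4 = -18952/729 - 545/4 = -473113/2916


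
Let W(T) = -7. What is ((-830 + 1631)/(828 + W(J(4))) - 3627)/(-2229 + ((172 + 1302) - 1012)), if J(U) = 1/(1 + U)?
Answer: 992322/483569 ≈ 2.0521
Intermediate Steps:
((-830 + 1631)/(828 + W(J(4))) - 3627)/(-2229 + ((172 + 1302) - 1012)) = ((-830 + 1631)/(828 - 7) - 3627)/(-2229 + ((172 + 1302) - 1012)) = (801/821 - 3627)/(-2229 + (1474 - 1012)) = (801*(1/821) - 3627)/(-2229 + 462) = (801/821 - 3627)/(-1767) = -2976966/821*(-1/1767) = 992322/483569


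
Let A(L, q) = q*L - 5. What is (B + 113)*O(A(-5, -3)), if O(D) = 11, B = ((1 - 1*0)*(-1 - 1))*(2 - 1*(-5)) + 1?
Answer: 1100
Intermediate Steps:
A(L, q) = -5 + L*q (A(L, q) = L*q - 5 = -5 + L*q)
B = -13 (B = ((1 + 0)*(-2))*(2 + 5) + 1 = (1*(-2))*7 + 1 = -2*7 + 1 = -14 + 1 = -13)
(B + 113)*O(A(-5, -3)) = (-13 + 113)*11 = 100*11 = 1100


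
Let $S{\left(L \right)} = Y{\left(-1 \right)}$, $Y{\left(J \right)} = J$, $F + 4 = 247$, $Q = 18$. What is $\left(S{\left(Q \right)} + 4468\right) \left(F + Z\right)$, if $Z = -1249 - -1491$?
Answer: $2166495$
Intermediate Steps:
$F = 243$ ($F = -4 + 247 = 243$)
$Z = 242$ ($Z = -1249 + 1491 = 242$)
$S{\left(L \right)} = -1$
$\left(S{\left(Q \right)} + 4468\right) \left(F + Z\right) = \left(-1 + 4468\right) \left(243 + 242\right) = 4467 \cdot 485 = 2166495$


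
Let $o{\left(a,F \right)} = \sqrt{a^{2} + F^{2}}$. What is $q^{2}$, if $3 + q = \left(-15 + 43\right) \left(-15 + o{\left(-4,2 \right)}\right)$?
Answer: $194609 - 47376 \sqrt{5} \approx 88673.0$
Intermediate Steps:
$o{\left(a,F \right)} = \sqrt{F^{2} + a^{2}}$
$q = -423 + 56 \sqrt{5}$ ($q = -3 + \left(-15 + 43\right) \left(-15 + \sqrt{2^{2} + \left(-4\right)^{2}}\right) = -3 + 28 \left(-15 + \sqrt{4 + 16}\right) = -3 + 28 \left(-15 + \sqrt{20}\right) = -3 + 28 \left(-15 + 2 \sqrt{5}\right) = -3 - \left(420 - 56 \sqrt{5}\right) = -423 + 56 \sqrt{5} \approx -297.78$)
$q^{2} = \left(-423 + 56 \sqrt{5}\right)^{2}$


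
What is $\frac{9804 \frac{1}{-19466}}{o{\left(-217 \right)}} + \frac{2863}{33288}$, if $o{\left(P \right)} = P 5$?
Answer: $\frac{30397330991}{351531432840} \approx 0.086471$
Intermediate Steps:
$o{\left(P \right)} = 5 P$
$\frac{9804 \frac{1}{-19466}}{o{\left(-217 \right)}} + \frac{2863}{33288} = \frac{9804 \frac{1}{-19466}}{5 \left(-217\right)} + \frac{2863}{33288} = \frac{9804 \left(- \frac{1}{19466}\right)}{-1085} + 2863 \cdot \frac{1}{33288} = \left(- \frac{4902}{9733}\right) \left(- \frac{1}{1085}\right) + \frac{2863}{33288} = \frac{4902}{10560305} + \frac{2863}{33288} = \frac{30397330991}{351531432840}$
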